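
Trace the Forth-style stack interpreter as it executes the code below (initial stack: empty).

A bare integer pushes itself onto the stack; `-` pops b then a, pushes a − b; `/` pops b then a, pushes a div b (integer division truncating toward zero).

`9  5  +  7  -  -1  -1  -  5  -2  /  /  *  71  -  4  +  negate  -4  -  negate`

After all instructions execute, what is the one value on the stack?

9      -> 9
5      -> 9 5
+      -> 14
7      -> 14 7
-      -> 7
-1     -> 7 -1
-1     -> 7 -1 -1
-      -> 7 0
5      -> 7 0 5
-2     -> 7 0 5 -2
/      -> 7 0 -2
/      -> 7 0
*      -> 0
71     -> 0 71
-      -> -71
4      -> -71 4
+      -> -67
negate -> 67
-4     -> 67 -4
-      -> 71
negate -> -71

-71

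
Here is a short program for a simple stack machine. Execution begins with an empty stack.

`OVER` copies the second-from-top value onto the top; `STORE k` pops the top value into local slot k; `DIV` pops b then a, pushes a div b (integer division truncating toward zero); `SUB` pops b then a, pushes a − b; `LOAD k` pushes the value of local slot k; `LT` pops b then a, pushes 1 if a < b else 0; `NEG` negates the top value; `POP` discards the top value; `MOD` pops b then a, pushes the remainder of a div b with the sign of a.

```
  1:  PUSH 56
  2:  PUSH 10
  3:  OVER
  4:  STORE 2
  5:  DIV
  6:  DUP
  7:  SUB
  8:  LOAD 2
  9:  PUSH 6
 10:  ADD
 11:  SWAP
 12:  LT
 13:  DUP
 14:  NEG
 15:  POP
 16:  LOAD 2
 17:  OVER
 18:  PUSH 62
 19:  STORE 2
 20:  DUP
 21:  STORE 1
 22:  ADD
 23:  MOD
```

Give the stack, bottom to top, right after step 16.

[0, 56]

PUSH 56 -> 56
PUSH 10 -> 56 10
OVER    -> 56 10 56
STORE 2 -> 56 10
DIV     -> 5
DUP     -> 5 5
SUB     -> 0
LOAD 2  -> 0 56
PUSH 6  -> 0 56 6
ADD     -> 0 62
SWAP    -> 62 0
LT      -> 0
DUP     -> 0 0
NEG     -> 0 0
POP     -> 0
LOAD 2  -> 0 56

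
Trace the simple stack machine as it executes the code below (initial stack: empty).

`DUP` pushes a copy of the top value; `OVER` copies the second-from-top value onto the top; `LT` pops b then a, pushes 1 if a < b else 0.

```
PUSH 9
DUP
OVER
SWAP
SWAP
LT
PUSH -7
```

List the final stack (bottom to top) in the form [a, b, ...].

PUSH 9  -> [9]
DUP     -> [9, 9]
OVER    -> [9, 9, 9]
SWAP    -> [9, 9, 9]
SWAP    -> [9, 9, 9]
LT      -> [9, 0]
PUSH -7 -> [9, 0, -7]

[9, 0, -7]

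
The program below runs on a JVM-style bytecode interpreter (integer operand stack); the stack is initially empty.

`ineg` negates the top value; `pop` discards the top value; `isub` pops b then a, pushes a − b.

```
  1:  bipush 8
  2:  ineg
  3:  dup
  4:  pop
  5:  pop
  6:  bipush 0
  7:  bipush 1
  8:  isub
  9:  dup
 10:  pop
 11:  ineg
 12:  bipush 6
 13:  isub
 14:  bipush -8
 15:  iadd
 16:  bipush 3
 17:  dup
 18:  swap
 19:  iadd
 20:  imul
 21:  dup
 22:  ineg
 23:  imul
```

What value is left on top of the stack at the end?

-6084

bipush 8  → 8
ineg      → -8
dup       → -8 -8
pop       → -8
pop       → (empty)
bipush 0  → 0
bipush 1  → 0 1
isub      → -1
dup       → -1 -1
pop       → -1
ineg      → 1
bipush 6  → 1 6
isub      → -5
bipush -8 → -5 -8
iadd      → -13
bipush 3  → -13 3
dup       → -13 3 3
swap      → -13 3 3
iadd      → -13 6
imul      → -78
dup       → -78 -78
ineg      → -78 78
imul      → -6084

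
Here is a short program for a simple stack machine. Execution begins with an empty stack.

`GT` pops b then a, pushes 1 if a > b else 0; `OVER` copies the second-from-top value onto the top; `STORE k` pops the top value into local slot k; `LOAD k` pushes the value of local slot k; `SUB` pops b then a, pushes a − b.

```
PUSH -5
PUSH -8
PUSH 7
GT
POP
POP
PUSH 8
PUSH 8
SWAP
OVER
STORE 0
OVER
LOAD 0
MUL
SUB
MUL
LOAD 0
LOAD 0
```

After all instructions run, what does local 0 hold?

8

PUSH -5 : [-5]
PUSH -8 : [-5, -8]
PUSH 7  : [-5, -8, 7]
GT      : [-5, 0]
POP     : [-5]
POP     : []
PUSH 8  : [8]
PUSH 8  : [8, 8]
SWAP    : [8, 8]
OVER    : [8, 8, 8]
STORE 0 : [8, 8]
OVER    : [8, 8, 8]
LOAD 0  : [8, 8, 8, 8]
MUL     : [8, 8, 64]
SUB     : [8, -56]
MUL     : [-448]
LOAD 0  : [-448, 8]
LOAD 0  : [-448, 8, 8]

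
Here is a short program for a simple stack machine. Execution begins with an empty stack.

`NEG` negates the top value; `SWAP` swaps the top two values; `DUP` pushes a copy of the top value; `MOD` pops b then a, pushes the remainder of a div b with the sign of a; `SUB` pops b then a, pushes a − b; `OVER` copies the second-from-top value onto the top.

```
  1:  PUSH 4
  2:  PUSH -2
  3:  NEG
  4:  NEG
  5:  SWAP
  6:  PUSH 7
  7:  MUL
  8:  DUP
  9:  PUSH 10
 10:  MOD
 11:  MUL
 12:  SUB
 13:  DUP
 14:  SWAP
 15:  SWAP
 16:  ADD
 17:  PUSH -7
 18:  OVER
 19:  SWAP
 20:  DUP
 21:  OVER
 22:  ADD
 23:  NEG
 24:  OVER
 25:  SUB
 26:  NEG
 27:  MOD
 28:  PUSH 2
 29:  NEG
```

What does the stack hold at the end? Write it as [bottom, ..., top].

[-452, -452, -7, -2]

PUSH 4  : 4
PUSH -2 : 4 -2
NEG     : 4 2
NEG     : 4 -2
SWAP    : -2 4
PUSH 7  : -2 4 7
MUL     : -2 28
DUP     : -2 28 28
PUSH 10 : -2 28 28 10
MOD     : -2 28 8
MUL     : -2 224
SUB     : -226
DUP     : -226 -226
SWAP    : -226 -226
SWAP    : -226 -226
ADD     : -452
PUSH -7 : -452 -7
OVER    : -452 -7 -452
SWAP    : -452 -452 -7
DUP     : -452 -452 -7 -7
OVER    : -452 -452 -7 -7 -7
ADD     : -452 -452 -7 -14
NEG     : -452 -452 -7 14
OVER    : -452 -452 -7 14 -7
SUB     : -452 -452 -7 21
NEG     : -452 -452 -7 -21
MOD     : -452 -452 -7
PUSH 2  : -452 -452 -7 2
NEG     : -452 -452 -7 -2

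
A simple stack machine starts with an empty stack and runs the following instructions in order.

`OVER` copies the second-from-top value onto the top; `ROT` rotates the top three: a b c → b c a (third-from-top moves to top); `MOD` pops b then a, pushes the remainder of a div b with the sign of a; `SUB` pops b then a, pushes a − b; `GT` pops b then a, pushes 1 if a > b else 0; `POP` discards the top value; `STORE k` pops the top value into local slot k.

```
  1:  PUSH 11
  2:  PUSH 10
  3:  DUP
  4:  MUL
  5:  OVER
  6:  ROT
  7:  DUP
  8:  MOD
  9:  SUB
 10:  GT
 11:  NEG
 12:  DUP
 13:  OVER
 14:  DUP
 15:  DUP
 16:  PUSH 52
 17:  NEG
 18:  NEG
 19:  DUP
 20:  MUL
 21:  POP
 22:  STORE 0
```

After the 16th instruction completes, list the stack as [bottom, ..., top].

[-1, -1, -1, -1, -1, 52]

PUSH 11 → [11]
PUSH 10 → [11, 10]
DUP     → [11, 10, 10]
MUL     → [11, 100]
OVER    → [11, 100, 11]
ROT     → [100, 11, 11]
DUP     → [100, 11, 11, 11]
MOD     → [100, 11, 0]
SUB     → [100, 11]
GT      → [1]
NEG     → [-1]
DUP     → [-1, -1]
OVER    → [-1, -1, -1]
DUP     → [-1, -1, -1, -1]
DUP     → [-1, -1, -1, -1, -1]
PUSH 52 → [-1, -1, -1, -1, -1, 52]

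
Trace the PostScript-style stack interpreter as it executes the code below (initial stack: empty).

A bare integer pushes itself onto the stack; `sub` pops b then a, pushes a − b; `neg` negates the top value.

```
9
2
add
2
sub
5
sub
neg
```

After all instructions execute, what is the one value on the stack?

9    9
2    9 2
add  11
2    11 2
sub  9
5    9 5
sub  4
neg  -4

-4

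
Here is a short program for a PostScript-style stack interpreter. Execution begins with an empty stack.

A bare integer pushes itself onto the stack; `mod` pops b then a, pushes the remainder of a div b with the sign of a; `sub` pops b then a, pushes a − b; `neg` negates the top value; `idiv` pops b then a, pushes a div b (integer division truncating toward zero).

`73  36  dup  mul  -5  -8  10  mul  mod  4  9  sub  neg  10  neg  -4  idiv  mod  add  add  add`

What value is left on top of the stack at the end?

73   → 73
36   → 73 36
dup  → 73 36 36
mul  → 73 1296
-5   → 73 1296 -5
-8   → 73 1296 -5 -8
10   → 73 1296 -5 -8 10
mul  → 73 1296 -5 -80
mod  → 73 1296 -5
4    → 73 1296 -5 4
9    → 73 1296 -5 4 9
sub  → 73 1296 -5 -5
neg  → 73 1296 -5 5
10   → 73 1296 -5 5 10
neg  → 73 1296 -5 5 -10
-4   → 73 1296 -5 5 -10 -4
idiv → 73 1296 -5 5 2
mod  → 73 1296 -5 1
add  → 73 1296 -4
add  → 73 1292
add  → 1365

1365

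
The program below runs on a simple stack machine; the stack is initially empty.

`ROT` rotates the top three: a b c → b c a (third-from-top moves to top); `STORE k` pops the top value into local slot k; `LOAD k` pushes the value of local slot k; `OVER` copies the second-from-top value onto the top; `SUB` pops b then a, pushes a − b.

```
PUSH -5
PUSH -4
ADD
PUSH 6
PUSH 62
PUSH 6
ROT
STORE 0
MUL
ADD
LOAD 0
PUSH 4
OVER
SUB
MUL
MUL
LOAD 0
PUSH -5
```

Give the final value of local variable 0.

6

PUSH -5 -> -5
PUSH -4 -> -5 -4
ADD     -> -9
PUSH 6  -> -9 6
PUSH 62 -> -9 6 62
PUSH 6  -> -9 6 62 6
ROT     -> -9 62 6 6
STORE 0 -> -9 62 6
MUL     -> -9 372
ADD     -> 363
LOAD 0  -> 363 6
PUSH 4  -> 363 6 4
OVER    -> 363 6 4 6
SUB     -> 363 6 -2
MUL     -> 363 -12
MUL     -> -4356
LOAD 0  -> -4356 6
PUSH -5 -> -4356 6 -5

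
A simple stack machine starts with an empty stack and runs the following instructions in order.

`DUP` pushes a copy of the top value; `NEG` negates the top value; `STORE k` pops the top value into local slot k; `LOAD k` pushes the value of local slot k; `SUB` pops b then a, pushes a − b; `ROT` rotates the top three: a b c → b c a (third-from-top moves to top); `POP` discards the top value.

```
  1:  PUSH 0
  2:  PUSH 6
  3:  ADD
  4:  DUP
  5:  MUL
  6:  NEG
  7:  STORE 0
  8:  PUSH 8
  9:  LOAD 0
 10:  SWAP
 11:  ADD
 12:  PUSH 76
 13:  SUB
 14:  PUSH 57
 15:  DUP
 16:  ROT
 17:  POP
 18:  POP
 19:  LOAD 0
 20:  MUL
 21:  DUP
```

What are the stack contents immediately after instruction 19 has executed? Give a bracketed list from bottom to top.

[57, -36]

PUSH 0  -> 0
PUSH 6  -> 0 6
ADD     -> 6
DUP     -> 6 6
MUL     -> 36
NEG     -> -36
STORE 0 -> (empty)
PUSH 8  -> 8
LOAD 0  -> 8 -36
SWAP    -> -36 8
ADD     -> -28
PUSH 76 -> -28 76
SUB     -> -104
PUSH 57 -> -104 57
DUP     -> -104 57 57
ROT     -> 57 57 -104
POP     -> 57 57
POP     -> 57
LOAD 0  -> 57 -36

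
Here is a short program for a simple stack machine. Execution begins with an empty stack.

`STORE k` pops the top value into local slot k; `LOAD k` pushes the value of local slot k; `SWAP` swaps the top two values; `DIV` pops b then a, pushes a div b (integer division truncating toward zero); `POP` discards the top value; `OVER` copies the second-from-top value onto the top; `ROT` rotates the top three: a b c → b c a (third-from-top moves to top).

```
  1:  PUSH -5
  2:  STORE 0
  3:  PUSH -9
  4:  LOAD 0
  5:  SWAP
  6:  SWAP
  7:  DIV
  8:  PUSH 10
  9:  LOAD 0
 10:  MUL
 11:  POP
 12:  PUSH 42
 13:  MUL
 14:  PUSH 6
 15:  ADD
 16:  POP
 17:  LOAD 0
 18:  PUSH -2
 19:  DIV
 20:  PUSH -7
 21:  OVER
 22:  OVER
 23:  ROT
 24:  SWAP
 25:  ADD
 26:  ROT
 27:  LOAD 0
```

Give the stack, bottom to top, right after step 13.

[42]

PUSH -5 → -5
STORE 0 → (empty)
PUSH -9 → -9
LOAD 0  → -9 -5
SWAP    → -5 -9
SWAP    → -9 -5
DIV     → 1
PUSH 10 → 1 10
LOAD 0  → 1 10 -5
MUL     → 1 -50
POP     → 1
PUSH 42 → 1 42
MUL     → 42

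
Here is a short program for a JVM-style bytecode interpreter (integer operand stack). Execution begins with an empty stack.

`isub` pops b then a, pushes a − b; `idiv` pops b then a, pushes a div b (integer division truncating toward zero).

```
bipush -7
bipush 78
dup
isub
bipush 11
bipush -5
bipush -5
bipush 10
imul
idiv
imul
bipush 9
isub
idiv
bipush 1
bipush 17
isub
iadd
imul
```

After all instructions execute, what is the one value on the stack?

112

bipush -7 → -7
bipush 78 → -7 78
dup       → -7 78 78
isub      → -7 0
bipush 11 → -7 0 11
bipush -5 → -7 0 11 -5
bipush -5 → -7 0 11 -5 -5
bipush 10 → -7 0 11 -5 -5 10
imul      → -7 0 11 -5 -50
idiv      → -7 0 11 0
imul      → -7 0 0
bipush 9  → -7 0 0 9
isub      → -7 0 -9
idiv      → -7 0
bipush 1  → -7 0 1
bipush 17 → -7 0 1 17
isub      → -7 0 -16
iadd      → -7 -16
imul      → 112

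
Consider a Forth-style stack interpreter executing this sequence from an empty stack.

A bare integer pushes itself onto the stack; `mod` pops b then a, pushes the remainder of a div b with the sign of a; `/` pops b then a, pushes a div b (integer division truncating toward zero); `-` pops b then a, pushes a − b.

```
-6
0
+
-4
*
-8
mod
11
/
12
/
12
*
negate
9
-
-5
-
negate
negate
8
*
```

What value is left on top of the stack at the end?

-6     → [-6]
0      → [-6, 0]
+      → [-6]
-4     → [-6, -4]
*      → [24]
-8     → [24, -8]
mod    → [0]
11     → [0, 11]
/      → [0]
12     → [0, 12]
/      → [0]
12     → [0, 12]
*      → [0]
negate → [0]
9      → [0, 9]
-      → [-9]
-5     → [-9, -5]
-      → [-4]
negate → [4]
negate → [-4]
8      → [-4, 8]
*      → [-32]

-32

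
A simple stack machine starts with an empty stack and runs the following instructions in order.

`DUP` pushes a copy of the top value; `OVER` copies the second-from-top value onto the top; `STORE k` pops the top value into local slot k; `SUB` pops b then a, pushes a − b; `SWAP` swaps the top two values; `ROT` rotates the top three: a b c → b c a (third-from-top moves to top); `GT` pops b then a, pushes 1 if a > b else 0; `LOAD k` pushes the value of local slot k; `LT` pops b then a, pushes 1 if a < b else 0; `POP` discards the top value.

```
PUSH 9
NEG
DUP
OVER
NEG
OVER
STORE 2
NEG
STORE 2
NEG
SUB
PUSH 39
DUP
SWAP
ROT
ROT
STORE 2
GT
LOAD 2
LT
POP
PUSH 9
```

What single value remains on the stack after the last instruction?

PUSH 9  → 9
NEG     → -9
DUP     → -9 -9
OVER    → -9 -9 -9
NEG     → -9 -9 9
OVER    → -9 -9 9 -9
STORE 2 → -9 -9 9
NEG     → -9 -9 -9
STORE 2 → -9 -9
NEG     → -9 9
SUB     → -18
PUSH 39 → -18 39
DUP     → -18 39 39
SWAP    → -18 39 39
ROT     → 39 39 -18
ROT     → 39 -18 39
STORE 2 → 39 -18
GT      → 1
LOAD 2  → 1 39
LT      → 1
POP     → (empty)
PUSH 9  → 9

9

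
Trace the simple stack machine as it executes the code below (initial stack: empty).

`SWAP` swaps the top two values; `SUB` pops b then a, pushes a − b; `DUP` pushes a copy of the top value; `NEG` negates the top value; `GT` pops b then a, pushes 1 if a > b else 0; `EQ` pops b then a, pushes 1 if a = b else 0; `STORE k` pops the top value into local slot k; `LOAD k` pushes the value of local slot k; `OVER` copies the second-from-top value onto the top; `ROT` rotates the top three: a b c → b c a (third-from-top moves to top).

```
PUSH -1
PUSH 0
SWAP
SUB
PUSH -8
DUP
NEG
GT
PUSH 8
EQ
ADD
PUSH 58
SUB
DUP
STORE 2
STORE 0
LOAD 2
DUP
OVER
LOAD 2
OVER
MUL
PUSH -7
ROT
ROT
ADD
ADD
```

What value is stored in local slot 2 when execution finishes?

PUSH -1 : -1
PUSH 0  : -1 0
SWAP    : 0 -1
SUB     : 1
PUSH -8 : 1 -8
DUP     : 1 -8 -8
NEG     : 1 -8 8
GT      : 1 0
PUSH 8  : 1 0 8
EQ      : 1 0
ADD     : 1
PUSH 58 : 1 58
SUB     : -57
DUP     : -57 -57
STORE 2 : -57
STORE 0 : (empty)
LOAD 2  : -57
DUP     : -57 -57
OVER    : -57 -57 -57
LOAD 2  : -57 -57 -57 -57
OVER    : -57 -57 -57 -57 -57
MUL     : -57 -57 -57 3249
PUSH -7 : -57 -57 -57 3249 -7
ROT     : -57 -57 3249 -7 -57
ROT     : -57 -57 -7 -57 3249
ADD     : -57 -57 -7 3192
ADD     : -57 -57 3185

-57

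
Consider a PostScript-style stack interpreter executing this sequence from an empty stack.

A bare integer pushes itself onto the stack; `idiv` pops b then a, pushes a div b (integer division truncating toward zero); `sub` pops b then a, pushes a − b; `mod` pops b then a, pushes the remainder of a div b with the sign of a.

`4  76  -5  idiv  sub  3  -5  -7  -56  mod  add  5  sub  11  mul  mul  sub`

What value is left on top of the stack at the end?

580

4     [4]
76    [4, 76]
-5    [4, 76, -5]
idiv  [4, -15]
sub   [19]
3     [19, 3]
-5    [19, 3, -5]
-7    [19, 3, -5, -7]
-56   [19, 3, -5, -7, -56]
mod   [19, 3, -5, -7]
add   [19, 3, -12]
5     [19, 3, -12, 5]
sub   [19, 3, -17]
11    [19, 3, -17, 11]
mul   [19, 3, -187]
mul   [19, -561]
sub   [580]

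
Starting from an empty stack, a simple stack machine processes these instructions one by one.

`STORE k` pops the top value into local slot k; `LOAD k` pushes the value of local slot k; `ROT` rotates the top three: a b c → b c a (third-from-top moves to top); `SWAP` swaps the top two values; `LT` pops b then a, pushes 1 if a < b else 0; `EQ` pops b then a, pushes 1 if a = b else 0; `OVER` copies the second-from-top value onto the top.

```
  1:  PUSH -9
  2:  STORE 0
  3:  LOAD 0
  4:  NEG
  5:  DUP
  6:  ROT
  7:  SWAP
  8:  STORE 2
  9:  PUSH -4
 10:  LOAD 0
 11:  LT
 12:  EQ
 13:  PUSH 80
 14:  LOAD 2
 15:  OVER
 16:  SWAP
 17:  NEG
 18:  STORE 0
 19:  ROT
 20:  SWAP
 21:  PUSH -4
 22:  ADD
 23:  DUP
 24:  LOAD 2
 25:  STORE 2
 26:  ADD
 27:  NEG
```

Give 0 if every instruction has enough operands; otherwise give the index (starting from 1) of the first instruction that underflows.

PUSH -9 → [-9]
STORE 0 → []
LOAD 0  → [-9]
NEG     → [9]
DUP     → [9, 9]
ROT  — needs 3 operands, stack has 2 → underflow

6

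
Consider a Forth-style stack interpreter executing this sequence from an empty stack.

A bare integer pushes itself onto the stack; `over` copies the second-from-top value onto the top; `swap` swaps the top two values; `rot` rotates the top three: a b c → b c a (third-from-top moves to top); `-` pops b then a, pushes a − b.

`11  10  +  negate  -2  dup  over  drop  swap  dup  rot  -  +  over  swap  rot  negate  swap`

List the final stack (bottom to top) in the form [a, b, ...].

[-21, 21, -2]

11     : 11
10     : 11 10
+      : 21
negate : -21
-2     : -21 -2
dup    : -21 -2 -2
over   : -21 -2 -2 -2
drop   : -21 -2 -2
swap   : -21 -2 -2
dup    : -21 -2 -2 -2
rot    : -21 -2 -2 -2
-      : -21 -2 0
+      : -21 -2
over   : -21 -2 -21
swap   : -21 -21 -2
rot    : -21 -2 -21
negate : -21 -2 21
swap   : -21 21 -2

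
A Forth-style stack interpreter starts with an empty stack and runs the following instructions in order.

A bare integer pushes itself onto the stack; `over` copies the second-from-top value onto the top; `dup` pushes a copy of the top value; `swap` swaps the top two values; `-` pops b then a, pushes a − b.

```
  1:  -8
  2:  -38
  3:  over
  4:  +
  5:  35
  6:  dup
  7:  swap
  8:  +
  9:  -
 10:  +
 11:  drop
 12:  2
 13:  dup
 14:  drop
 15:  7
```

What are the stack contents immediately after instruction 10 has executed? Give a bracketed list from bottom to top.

[-124]

-8   → [-8]
-38  → [-8, -38]
over → [-8, -38, -8]
+    → [-8, -46]
35   → [-8, -46, 35]
dup  → [-8, -46, 35, 35]
swap → [-8, -46, 35, 35]
+    → [-8, -46, 70]
-    → [-8, -116]
+    → [-124]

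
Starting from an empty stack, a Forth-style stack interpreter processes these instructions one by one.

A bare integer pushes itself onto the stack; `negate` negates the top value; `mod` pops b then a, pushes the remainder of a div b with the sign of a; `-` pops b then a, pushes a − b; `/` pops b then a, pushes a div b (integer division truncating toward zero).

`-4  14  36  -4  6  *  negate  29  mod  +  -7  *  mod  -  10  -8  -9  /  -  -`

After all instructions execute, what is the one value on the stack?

-4     -> -4
14     -> -4 14
36     -> -4 14 36
-4     -> -4 14 36 -4
6      -> -4 14 36 -4 6
*      -> -4 14 36 -24
negate -> -4 14 36 24
29     -> -4 14 36 24 29
mod    -> -4 14 36 24
+      -> -4 14 60
-7     -> -4 14 60 -7
*      -> -4 14 -420
mod    -> -4 14
-      -> -18
10     -> -18 10
-8     -> -18 10 -8
-9     -> -18 10 -8 -9
/      -> -18 10 0
-      -> -18 10
-      -> -28

-28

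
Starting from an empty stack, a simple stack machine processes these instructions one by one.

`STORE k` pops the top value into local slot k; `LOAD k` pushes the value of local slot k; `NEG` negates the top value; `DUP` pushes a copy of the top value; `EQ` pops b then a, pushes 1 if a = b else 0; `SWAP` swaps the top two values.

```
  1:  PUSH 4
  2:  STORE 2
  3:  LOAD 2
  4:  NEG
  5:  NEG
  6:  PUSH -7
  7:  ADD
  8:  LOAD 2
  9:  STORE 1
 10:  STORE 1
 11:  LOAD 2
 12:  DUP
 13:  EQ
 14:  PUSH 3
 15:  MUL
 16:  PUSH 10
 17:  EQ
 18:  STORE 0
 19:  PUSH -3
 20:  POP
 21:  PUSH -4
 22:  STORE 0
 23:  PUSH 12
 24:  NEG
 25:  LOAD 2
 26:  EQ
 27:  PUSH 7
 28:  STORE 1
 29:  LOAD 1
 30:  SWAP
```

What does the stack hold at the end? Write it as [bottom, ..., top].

[7, 0]

PUSH 4  -> [4]
STORE 2 -> []
LOAD 2  -> [4]
NEG     -> [-4]
NEG     -> [4]
PUSH -7 -> [4, -7]
ADD     -> [-3]
LOAD 2  -> [-3, 4]
STORE 1 -> [-3]
STORE 1 -> []
LOAD 2  -> [4]
DUP     -> [4, 4]
EQ      -> [1]
PUSH 3  -> [1, 3]
MUL     -> [3]
PUSH 10 -> [3, 10]
EQ      -> [0]
STORE 0 -> []
PUSH -3 -> [-3]
POP     -> []
PUSH -4 -> [-4]
STORE 0 -> []
PUSH 12 -> [12]
NEG     -> [-12]
LOAD 2  -> [-12, 4]
EQ      -> [0]
PUSH 7  -> [0, 7]
STORE 1 -> [0]
LOAD 1  -> [0, 7]
SWAP    -> [7, 0]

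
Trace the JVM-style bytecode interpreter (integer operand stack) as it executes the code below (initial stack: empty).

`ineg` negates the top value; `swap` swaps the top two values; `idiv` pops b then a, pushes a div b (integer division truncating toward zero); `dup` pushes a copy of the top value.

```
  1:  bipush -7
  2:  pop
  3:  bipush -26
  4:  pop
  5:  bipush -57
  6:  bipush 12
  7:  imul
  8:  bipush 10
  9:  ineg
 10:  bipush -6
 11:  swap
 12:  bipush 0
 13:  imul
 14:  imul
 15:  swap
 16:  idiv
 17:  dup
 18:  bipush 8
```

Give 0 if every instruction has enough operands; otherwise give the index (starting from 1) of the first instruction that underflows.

0

bipush -7  -> [-7]
pop        -> []
bipush -26 -> [-26]
pop        -> []
bipush -57 -> [-57]
bipush 12  -> [-57, 12]
imul       -> [-684]
bipush 10  -> [-684, 10]
ineg       -> [-684, -10]
bipush -6  -> [-684, -10, -6]
swap       -> [-684, -6, -10]
bipush 0   -> [-684, -6, -10, 0]
imul       -> [-684, -6, 0]
imul       -> [-684, 0]
swap       -> [0, -684]
idiv       -> [0]
dup        -> [0, 0]
bipush 8   -> [0, 0, 8]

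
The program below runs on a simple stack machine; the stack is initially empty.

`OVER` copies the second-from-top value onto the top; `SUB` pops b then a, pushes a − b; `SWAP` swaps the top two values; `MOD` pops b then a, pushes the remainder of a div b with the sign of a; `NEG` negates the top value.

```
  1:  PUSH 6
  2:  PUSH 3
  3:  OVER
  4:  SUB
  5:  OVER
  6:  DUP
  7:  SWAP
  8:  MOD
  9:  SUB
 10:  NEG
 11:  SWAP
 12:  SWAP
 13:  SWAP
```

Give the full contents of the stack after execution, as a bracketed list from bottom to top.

[3, 6]

PUSH 6 : 6
PUSH 3 : 6 3
OVER   : 6 3 6
SUB    : 6 -3
OVER   : 6 -3 6
DUP    : 6 -3 6 6
SWAP   : 6 -3 6 6
MOD    : 6 -3 0
SUB    : 6 -3
NEG    : 6 3
SWAP   : 3 6
SWAP   : 6 3
SWAP   : 3 6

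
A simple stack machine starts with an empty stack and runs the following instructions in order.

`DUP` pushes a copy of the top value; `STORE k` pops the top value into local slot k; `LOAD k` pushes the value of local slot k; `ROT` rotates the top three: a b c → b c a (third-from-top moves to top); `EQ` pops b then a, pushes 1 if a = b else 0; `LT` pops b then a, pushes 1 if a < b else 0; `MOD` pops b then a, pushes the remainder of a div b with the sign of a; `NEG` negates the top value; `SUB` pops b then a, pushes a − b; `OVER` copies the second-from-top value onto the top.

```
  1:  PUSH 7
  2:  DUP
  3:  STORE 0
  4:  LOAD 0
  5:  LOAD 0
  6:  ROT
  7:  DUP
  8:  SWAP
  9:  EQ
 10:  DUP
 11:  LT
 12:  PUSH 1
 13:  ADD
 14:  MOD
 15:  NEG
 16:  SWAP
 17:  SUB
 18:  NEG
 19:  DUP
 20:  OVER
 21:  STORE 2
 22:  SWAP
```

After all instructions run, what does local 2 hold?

7

PUSH 7  : 7
DUP     : 7 7
STORE 0 : 7
LOAD 0  : 7 7
LOAD 0  : 7 7 7
ROT     : 7 7 7
DUP     : 7 7 7 7
SWAP    : 7 7 7 7
EQ      : 7 7 1
DUP     : 7 7 1 1
LT      : 7 7 0
PUSH 1  : 7 7 0 1
ADD     : 7 7 1
MOD     : 7 0
NEG     : 7 0
SWAP    : 0 7
SUB     : -7
NEG     : 7
DUP     : 7 7
OVER    : 7 7 7
STORE 2 : 7 7
SWAP    : 7 7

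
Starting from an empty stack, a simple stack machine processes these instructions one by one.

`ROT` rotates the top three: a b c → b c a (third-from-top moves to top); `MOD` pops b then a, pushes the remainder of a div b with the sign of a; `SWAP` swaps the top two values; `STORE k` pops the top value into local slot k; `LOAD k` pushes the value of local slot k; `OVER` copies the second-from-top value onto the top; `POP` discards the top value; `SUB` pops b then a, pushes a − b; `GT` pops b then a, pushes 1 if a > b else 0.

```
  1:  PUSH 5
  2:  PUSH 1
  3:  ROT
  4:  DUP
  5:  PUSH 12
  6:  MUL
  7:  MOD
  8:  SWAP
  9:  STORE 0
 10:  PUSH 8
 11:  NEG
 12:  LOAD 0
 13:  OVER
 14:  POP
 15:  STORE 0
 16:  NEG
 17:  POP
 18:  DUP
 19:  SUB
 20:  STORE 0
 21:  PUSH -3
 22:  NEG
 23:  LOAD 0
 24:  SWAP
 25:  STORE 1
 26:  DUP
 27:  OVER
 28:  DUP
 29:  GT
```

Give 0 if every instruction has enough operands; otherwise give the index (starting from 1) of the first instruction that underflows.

3

PUSH 5 -> [5]
PUSH 1 -> [5, 1]
ROT  — needs 3 operands, stack has 2 → underflow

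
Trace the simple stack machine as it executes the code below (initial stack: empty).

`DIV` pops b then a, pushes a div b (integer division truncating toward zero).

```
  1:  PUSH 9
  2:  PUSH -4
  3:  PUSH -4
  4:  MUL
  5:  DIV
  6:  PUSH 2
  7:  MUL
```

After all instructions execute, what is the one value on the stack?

PUSH 9  → 9
PUSH -4 → 9 -4
PUSH -4 → 9 -4 -4
MUL     → 9 16
DIV     → 0
PUSH 2  → 0 2
MUL     → 0

0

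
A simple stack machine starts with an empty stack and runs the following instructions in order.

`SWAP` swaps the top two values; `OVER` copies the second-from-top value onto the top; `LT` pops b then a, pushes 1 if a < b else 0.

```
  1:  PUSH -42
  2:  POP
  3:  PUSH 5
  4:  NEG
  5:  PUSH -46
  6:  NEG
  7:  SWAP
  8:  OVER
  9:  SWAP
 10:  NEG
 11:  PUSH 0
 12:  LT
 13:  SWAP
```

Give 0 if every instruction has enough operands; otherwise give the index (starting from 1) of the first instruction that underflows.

0

PUSH -42  [-42]
POP       []
PUSH 5    [5]
NEG       [-5]
PUSH -46  [-5, -46]
NEG       [-5, 46]
SWAP      [46, -5]
OVER      [46, -5, 46]
SWAP      [46, 46, -5]
NEG       [46, 46, 5]
PUSH 0    [46, 46, 5, 0]
LT        [46, 46, 0]
SWAP      [46, 0, 46]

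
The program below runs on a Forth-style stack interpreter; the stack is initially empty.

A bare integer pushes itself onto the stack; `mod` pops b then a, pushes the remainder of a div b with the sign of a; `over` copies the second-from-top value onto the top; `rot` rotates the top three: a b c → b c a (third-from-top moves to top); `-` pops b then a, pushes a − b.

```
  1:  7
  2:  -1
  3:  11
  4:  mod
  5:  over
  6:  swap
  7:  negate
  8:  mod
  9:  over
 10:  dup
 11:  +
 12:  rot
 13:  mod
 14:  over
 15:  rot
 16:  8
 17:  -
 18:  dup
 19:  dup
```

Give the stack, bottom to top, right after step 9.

7      → 7
-1     → 7 -1
11     → 7 -1 11
mod    → 7 -1
over   → 7 -1 7
swap   → 7 7 -1
negate → 7 7 1
mod    → 7 0
over   → 7 0 7

[7, 0, 7]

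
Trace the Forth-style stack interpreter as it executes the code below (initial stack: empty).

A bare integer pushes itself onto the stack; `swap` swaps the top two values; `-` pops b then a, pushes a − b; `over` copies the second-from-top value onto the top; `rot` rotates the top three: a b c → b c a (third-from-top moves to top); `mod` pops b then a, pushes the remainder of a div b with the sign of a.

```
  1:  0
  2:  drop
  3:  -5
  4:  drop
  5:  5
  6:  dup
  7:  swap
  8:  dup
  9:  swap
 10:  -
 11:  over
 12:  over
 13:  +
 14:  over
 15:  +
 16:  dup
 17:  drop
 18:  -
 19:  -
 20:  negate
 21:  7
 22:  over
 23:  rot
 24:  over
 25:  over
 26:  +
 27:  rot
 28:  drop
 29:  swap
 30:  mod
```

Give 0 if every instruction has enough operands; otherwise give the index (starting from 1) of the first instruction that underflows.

0      : 0
drop   : (empty)
-5     : -5
drop   : (empty)
5      : 5
dup    : 5 5
swap   : 5 5
dup    : 5 5 5
swap   : 5 5 5
-      : 5 0
over   : 5 0 5
over   : 5 0 5 0
+      : 5 0 5
over   : 5 0 5 0
+      : 5 0 5
dup    : 5 0 5 5
drop   : 5 0 5
-      : 5 -5
-      : 10
negate : -10
7      : -10 7
over   : -10 7 -10
rot    : 7 -10 -10
over   : 7 -10 -10 -10
over   : 7 -10 -10 -10 -10
+      : 7 -10 -10 -20
rot    : 7 -10 -20 -10
drop   : 7 -10 -20
swap   : 7 -20 -10
mod    : 7 0

0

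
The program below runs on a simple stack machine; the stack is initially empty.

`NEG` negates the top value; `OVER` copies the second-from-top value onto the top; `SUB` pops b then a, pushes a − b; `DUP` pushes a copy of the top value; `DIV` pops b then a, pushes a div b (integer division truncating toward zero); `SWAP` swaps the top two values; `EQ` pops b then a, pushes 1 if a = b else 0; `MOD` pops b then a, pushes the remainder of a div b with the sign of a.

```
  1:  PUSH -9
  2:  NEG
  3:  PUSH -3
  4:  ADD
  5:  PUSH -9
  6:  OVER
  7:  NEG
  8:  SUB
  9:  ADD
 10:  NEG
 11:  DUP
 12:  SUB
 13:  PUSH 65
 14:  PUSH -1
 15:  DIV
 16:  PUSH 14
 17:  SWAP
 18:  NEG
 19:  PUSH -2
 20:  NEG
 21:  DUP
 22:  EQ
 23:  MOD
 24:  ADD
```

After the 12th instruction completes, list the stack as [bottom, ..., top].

[0]

PUSH -9 : -9
NEG     : 9
PUSH -3 : 9 -3
ADD     : 6
PUSH -9 : 6 -9
OVER    : 6 -9 6
NEG     : 6 -9 -6
SUB     : 6 -3
ADD     : 3
NEG     : -3
DUP     : -3 -3
SUB     : 0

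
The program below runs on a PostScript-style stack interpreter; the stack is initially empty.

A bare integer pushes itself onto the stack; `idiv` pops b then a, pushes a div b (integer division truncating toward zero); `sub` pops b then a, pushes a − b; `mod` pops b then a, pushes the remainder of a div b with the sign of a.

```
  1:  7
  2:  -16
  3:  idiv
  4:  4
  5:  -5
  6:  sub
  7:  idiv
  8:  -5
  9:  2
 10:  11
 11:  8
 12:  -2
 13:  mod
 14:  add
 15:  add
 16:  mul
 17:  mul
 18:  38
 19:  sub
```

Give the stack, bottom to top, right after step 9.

[0, -5, 2]

7    -> [7]
-16  -> [7, -16]
idiv -> [0]
4    -> [0, 4]
-5   -> [0, 4, -5]
sub  -> [0, 9]
idiv -> [0]
-5   -> [0, -5]
2    -> [0, -5, 2]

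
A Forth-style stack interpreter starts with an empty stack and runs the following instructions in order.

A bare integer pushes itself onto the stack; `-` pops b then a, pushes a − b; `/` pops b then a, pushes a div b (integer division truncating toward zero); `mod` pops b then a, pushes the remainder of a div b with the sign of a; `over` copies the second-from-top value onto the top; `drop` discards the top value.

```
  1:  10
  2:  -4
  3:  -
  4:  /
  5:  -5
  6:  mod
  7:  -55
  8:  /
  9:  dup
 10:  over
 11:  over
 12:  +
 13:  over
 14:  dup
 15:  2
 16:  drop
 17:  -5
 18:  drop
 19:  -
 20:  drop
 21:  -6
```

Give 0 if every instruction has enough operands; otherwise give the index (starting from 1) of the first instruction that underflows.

4

10  [10]
-4  [10, -4]
-   [14]
/  — needs 2 operands, stack has 1 → underflow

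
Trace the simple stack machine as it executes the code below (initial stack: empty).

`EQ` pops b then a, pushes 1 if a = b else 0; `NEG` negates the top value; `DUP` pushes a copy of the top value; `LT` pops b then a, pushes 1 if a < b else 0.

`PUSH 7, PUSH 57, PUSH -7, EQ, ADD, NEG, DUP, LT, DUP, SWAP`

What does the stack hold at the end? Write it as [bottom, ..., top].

PUSH 7  : 7
PUSH 57 : 7 57
PUSH -7 : 7 57 -7
EQ      : 7 0
ADD     : 7
NEG     : -7
DUP     : -7 -7
LT      : 0
DUP     : 0 0
SWAP    : 0 0

[0, 0]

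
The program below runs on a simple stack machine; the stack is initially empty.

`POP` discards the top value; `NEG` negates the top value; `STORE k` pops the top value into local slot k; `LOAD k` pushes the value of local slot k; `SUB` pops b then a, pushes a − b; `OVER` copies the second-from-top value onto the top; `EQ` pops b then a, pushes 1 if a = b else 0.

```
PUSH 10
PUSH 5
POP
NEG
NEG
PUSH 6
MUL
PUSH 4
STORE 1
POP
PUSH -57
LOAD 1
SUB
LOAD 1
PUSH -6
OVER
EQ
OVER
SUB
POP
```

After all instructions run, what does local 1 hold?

PUSH 10  -> [10]
PUSH 5   -> [10, 5]
POP      -> [10]
NEG      -> [-10]
NEG      -> [10]
PUSH 6   -> [10, 6]
MUL      -> [60]
PUSH 4   -> [60, 4]
STORE 1  -> [60]
POP      -> []
PUSH -57 -> [-57]
LOAD 1   -> [-57, 4]
SUB      -> [-61]
LOAD 1   -> [-61, 4]
PUSH -6  -> [-61, 4, -6]
OVER     -> [-61, 4, -6, 4]
EQ       -> [-61, 4, 0]
OVER     -> [-61, 4, 0, 4]
SUB      -> [-61, 4, -4]
POP      -> [-61, 4]

4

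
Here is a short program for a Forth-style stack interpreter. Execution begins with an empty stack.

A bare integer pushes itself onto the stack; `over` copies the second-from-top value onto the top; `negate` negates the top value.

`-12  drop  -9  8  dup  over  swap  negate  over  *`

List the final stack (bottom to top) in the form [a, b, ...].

-12    → -12
drop   → (empty)
-9     → -9
8      → -9 8
dup    → -9 8 8
over   → -9 8 8 8
swap   → -9 8 8 8
negate → -9 8 8 -8
over   → -9 8 8 -8 8
*      → -9 8 8 -64

[-9, 8, 8, -64]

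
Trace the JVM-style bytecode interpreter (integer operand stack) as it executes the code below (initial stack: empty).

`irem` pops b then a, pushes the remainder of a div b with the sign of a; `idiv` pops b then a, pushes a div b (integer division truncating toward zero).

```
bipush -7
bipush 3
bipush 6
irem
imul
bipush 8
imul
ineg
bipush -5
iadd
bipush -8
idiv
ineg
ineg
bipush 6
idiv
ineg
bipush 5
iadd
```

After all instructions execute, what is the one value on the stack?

8

bipush -7 -> [-7]
bipush 3  -> [-7, 3]
bipush 6  -> [-7, 3, 6]
irem      -> [-7, 3]
imul      -> [-21]
bipush 8  -> [-21, 8]
imul      -> [-168]
ineg      -> [168]
bipush -5 -> [168, -5]
iadd      -> [163]
bipush -8 -> [163, -8]
idiv      -> [-20]
ineg      -> [20]
ineg      -> [-20]
bipush 6  -> [-20, 6]
idiv      -> [-3]
ineg      -> [3]
bipush 5  -> [3, 5]
iadd      -> [8]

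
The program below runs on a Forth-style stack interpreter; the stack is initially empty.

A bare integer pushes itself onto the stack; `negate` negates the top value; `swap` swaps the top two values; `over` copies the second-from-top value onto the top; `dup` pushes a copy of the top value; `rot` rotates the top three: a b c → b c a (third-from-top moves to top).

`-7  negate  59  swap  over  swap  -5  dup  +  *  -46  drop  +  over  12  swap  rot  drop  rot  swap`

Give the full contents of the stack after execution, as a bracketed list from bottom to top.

-7     : [-7]
negate : [7]
59     : [7, 59]
swap   : [59, 7]
over   : [59, 7, 59]
swap   : [59, 59, 7]
-5     : [59, 59, 7, -5]
dup    : [59, 59, 7, -5, -5]
+      : [59, 59, 7, -10]
*      : [59, 59, -70]
-46    : [59, 59, -70, -46]
drop   : [59, 59, -70]
+      : [59, -11]
over   : [59, -11, 59]
12     : [59, -11, 59, 12]
swap   : [59, -11, 12, 59]
rot    : [59, 12, 59, -11]
drop   : [59, 12, 59]
rot    : [12, 59, 59]
swap   : [12, 59, 59]

[12, 59, 59]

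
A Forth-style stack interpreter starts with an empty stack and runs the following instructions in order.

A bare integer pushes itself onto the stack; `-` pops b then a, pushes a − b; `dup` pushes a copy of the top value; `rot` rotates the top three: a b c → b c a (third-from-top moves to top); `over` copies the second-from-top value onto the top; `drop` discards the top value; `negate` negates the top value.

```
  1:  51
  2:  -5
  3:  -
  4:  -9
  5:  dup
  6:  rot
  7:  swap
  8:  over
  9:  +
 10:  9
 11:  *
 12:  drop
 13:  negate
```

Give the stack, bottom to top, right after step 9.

[-9, 56, 47]

51   → 51
-5   → 51 -5
-    → 56
-9   → 56 -9
dup  → 56 -9 -9
rot  → -9 -9 56
swap → -9 56 -9
over → -9 56 -9 56
+    → -9 56 47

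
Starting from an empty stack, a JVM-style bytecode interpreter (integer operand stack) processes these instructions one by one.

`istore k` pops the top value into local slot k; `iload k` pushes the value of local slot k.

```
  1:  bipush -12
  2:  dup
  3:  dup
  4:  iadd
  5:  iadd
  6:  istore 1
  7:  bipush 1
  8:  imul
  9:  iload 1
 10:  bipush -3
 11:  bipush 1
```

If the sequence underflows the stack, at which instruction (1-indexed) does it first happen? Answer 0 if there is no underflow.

8

bipush -12 → -12
dup        → -12 -12
dup        → -12 -12 -12
iadd       → -12 -24
iadd       → -36
istore 1   → (empty)
bipush 1   → 1
imul  — needs 2 operands, stack has 1 → underflow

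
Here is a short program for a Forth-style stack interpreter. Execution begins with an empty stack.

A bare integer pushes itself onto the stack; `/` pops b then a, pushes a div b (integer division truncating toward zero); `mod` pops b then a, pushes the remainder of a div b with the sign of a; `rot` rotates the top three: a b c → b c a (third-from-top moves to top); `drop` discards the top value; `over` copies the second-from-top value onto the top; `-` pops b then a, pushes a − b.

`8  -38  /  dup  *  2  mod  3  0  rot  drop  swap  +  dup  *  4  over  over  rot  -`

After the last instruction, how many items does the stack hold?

8    : 8
-38  : 8 -38
/    : 0
dup  : 0 0
*    : 0
2    : 0 2
mod  : 0
3    : 0 3
0    : 0 3 0
rot  : 3 0 0
drop : 3 0
swap : 0 3
+    : 3
dup  : 3 3
*    : 9
4    : 9 4
over : 9 4 9
over : 9 4 9 4
rot  : 9 9 4 4
-    : 9 9 0

3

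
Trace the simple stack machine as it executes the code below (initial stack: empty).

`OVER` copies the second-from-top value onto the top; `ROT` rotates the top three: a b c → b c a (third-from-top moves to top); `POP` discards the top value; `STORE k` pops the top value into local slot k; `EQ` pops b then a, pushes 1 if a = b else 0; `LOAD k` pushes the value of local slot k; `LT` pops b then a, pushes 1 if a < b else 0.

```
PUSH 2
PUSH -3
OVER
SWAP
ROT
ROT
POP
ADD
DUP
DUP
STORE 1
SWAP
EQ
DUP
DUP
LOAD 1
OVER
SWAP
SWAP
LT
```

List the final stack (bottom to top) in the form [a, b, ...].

PUSH 2  : [2]
PUSH -3 : [2, -3]
OVER    : [2, -3, 2]
SWAP    : [2, 2, -3]
ROT     : [2, -3, 2]
ROT     : [-3, 2, 2]
POP     : [-3, 2]
ADD     : [-1]
DUP     : [-1, -1]
DUP     : [-1, -1, -1]
STORE 1 : [-1, -1]
SWAP    : [-1, -1]
EQ      : [1]
DUP     : [1, 1]
DUP     : [1, 1, 1]
LOAD 1  : [1, 1, 1, -1]
OVER    : [1, 1, 1, -1, 1]
SWAP    : [1, 1, 1, 1, -1]
SWAP    : [1, 1, 1, -1, 1]
LT      : [1, 1, 1, 1]

[1, 1, 1, 1]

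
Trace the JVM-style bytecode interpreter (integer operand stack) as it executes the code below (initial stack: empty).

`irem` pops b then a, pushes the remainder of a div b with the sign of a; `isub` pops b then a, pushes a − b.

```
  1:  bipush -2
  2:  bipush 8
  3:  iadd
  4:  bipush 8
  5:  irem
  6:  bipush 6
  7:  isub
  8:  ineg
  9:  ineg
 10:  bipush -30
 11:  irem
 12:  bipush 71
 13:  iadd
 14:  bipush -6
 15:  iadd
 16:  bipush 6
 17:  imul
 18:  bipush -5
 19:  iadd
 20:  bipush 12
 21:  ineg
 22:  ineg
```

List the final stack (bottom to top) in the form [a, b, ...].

bipush -2  : [-2]
bipush 8   : [-2, 8]
iadd       : [6]
bipush 8   : [6, 8]
irem       : [6]
bipush 6   : [6, 6]
isub       : [0]
ineg       : [0]
ineg       : [0]
bipush -30 : [0, -30]
irem       : [0]
bipush 71  : [0, 71]
iadd       : [71]
bipush -6  : [71, -6]
iadd       : [65]
bipush 6   : [65, 6]
imul       : [390]
bipush -5  : [390, -5]
iadd       : [385]
bipush 12  : [385, 12]
ineg       : [385, -12]
ineg       : [385, 12]

[385, 12]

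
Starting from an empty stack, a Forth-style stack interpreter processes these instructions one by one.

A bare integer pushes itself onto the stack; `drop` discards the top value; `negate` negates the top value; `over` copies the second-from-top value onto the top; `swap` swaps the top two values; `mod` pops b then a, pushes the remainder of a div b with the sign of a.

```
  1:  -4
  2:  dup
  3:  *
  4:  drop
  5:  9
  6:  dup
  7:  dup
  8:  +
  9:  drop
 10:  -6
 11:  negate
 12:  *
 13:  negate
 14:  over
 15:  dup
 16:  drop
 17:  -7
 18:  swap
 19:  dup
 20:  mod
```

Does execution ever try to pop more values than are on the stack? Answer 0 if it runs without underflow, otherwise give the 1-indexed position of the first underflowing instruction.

-4      -4
dup     -4 -4
*       16
drop    (empty)
9       9
dup     9 9
dup     9 9 9
+       9 18
drop    9
-6      9 -6
negate  9 6
*       54
negate  -54
over  — needs 2 operands, stack has 1 → underflow

14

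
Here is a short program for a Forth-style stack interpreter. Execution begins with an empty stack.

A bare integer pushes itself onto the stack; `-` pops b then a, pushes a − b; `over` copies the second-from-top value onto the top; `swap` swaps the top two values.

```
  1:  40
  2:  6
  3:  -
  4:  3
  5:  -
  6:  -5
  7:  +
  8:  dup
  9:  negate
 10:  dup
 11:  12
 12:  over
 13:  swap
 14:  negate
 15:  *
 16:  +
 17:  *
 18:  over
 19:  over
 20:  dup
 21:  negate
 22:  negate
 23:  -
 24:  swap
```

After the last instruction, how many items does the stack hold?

4

40      40
6       40 6
-       34
3       34 3
-       31
-5      31 -5
+       26
dup     26 26
negate  26 -26
dup     26 -26 -26
12      26 -26 -26 12
over    26 -26 -26 12 -26
swap    26 -26 -26 -26 12
negate  26 -26 -26 -26 -12
*       26 -26 -26 312
+       26 -26 286
*       26 -7436
over    26 -7436 26
over    26 -7436 26 -7436
dup     26 -7436 26 -7436 -7436
negate  26 -7436 26 -7436 7436
negate  26 -7436 26 -7436 -7436
-       26 -7436 26 0
swap    26 -7436 0 26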